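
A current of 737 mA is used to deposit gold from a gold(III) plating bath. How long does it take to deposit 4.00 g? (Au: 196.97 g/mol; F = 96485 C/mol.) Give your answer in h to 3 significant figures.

n(Au) = 4.00 / 196.97 = 0.02031 mol
Au³⁺ + 3e⁻ → Au, so n(e⁻) = 3 × 0.02031 = 0.06093 mol
Q = 0.06093 × 96485 = 5879 C
t = Q / I = 5879 / 0.737 = 7977 s = 2.22 h

2.22 h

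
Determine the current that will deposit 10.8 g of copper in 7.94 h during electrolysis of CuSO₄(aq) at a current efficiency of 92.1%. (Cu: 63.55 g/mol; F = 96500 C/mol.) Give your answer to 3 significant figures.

1.25 A

n(Cu) = 10.8 / 63.55 = 0.1699 mol
Cu²⁺ + 2e⁻ → Cu, so n(e⁻) = 2 × 0.1699 = 0.3398 mol
Q = 0.3398 × 96500 / 0.921 = 35600 C
I = Q / t = 35600 / 28584 s = 1.25 A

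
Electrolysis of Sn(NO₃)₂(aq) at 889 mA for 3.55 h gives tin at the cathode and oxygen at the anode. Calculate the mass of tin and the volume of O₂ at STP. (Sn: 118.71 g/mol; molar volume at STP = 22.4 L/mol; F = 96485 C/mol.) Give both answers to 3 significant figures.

Q = 0.889 × 12780 = 11360 C; n(e⁻) = 11360 / 96485 = 0.1177 mol
Cathode: Sn²⁺ + 2e⁻ → Sn → n(Sn) = 0.1177/2 = 0.05885 mol → 6.99 g
Anode: 2H₂O → O₂ + 4H⁺ + 4e⁻ → n(O₂) = 0.1177/4 = 0.02943 mol → 0.659 L

6.99 g Sn; 0.659 L O₂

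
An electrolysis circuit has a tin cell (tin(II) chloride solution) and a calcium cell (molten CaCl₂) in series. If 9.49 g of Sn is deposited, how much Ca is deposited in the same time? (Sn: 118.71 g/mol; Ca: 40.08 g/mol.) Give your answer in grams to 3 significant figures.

n(Sn) = 9.49 / 118.71 = 0.07994 mol
Sn²⁺ + 2e⁻ → Sn, so n(e⁻) = 2 × 0.07994 = 0.1599 mol
The cells are in series, so the same charge (and hence the same n(e⁻) = 0.1599 mol) passes through both.
Ca²⁺ + 2e⁻ → Ca, so n(Ca) = 0.1599 / 2 = 0.07995 mol
m(Ca) = 0.07995 × 40.08 = 3.20 g

3.20 g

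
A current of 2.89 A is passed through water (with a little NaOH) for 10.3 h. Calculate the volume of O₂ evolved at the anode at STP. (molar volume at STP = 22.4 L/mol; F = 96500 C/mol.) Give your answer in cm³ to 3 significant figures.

Charge passed = 2.89 × 37080 = 1.072×10^5 C
n(e⁻) = 1.072×10^5 / 96500 = 1.111 mol
2H₂O → O₂ + 4H⁺ + 4e⁻, so n(O₂) = 1.111 / 4 = 0.2778 mol
V = 0.2778 × 22.4 = 6.223 L
= 6220 cm³

6220 cm³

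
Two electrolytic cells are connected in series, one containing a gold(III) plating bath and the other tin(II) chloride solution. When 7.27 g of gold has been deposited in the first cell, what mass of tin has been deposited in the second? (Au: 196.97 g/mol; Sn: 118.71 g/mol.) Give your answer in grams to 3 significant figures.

6.57 g

n(Au) = 7.27 / 196.97 = 0.03691 mol
Au³⁺ + 3e⁻ → Au, so n(e⁻) = 3 × 0.03691 = 0.1107 mol
In series, the same 0.1107 mol of electrons flows through the second cell.
Sn²⁺ + 2e⁻ → Sn, so n(Sn) = 0.1107 / 2 = 0.05535 mol
m(Sn) = 0.05535 × 118.71 = 6.57 g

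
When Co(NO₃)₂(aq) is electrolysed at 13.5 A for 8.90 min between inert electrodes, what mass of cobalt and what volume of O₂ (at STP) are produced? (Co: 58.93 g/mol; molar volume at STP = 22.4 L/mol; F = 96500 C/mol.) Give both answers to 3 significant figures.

Q = 13.5 × 534 = 7209 C; n(e⁻) = 7209 / 96500 = 0.07470 mol
Cathode: Co²⁺ + 2e⁻ → Co → n(Co) = 0.07470/2 = 0.03735 mol → 2.20 g
Anode: 2H₂O → O₂ + 4H⁺ + 4e⁻ → n(O₂) = 0.07470/4 = 0.01868 mol → 0.418 L

2.20 g Co; 0.418 L O₂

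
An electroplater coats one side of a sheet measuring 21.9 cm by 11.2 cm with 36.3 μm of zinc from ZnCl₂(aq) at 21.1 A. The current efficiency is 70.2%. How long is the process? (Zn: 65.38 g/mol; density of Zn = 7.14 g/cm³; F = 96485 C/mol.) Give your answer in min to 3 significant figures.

Plated area = 21.9 × 11.2 = 245.3 cm²
Volume = 245.3 × 36.3×10⁻⁴ cm = 0.8904 cm³
m(Zn) = 0.8904 × 7.14 = 6.357 g
n(Zn) = 6.357 / 65.38 = 0.09723 mol; n(e⁻) = 2 × 0.09723 = 0.1945 mol
Q = 0.1945 × 96485 / 0.702 = 26730 C
t = 26730 / 21.1 = 1267 s = 21.1 min

21.1 min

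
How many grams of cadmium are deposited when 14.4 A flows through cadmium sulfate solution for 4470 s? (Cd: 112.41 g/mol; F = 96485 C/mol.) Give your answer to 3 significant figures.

37.5 g

Charge passed = 14.4 × 4470 = 64370 C
n(e⁻) = 64370 / 96485 = 0.6672 mol
Cd²⁺ + 2e⁻ → Cd, so n(Cd) = 0.6672 / 2 = 0.3336 mol
m = 0.3336 × 112.41 = 37.5 g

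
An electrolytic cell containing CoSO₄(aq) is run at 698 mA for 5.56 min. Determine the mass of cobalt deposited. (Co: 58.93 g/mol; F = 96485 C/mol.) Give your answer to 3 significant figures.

Charge passed = 0.698 × 333.6 = 232.9 C
n(e⁻) = 232.9 / 96485 = 0.002414 mol
Co²⁺ + 2e⁻ → Co, so n(Co) = 0.002414 / 2 = 0.001207 mol
m = 0.001207 × 58.93 = 0.0711 g

0.0711 g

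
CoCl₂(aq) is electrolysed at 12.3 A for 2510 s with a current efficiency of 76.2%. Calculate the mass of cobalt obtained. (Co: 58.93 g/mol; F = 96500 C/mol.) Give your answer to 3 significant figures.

Q = 12.3 × 2510 = 30870 C
n(e⁻) = 30870 / 96500 = 0.3199 mol
Co²⁺ + 2e⁻ → Co, so theoretical m(Co) = 0.1600 × 58.93 = 9.429 g
Actual mass = 76.2% × 9.429 = 7.18 g

7.18 g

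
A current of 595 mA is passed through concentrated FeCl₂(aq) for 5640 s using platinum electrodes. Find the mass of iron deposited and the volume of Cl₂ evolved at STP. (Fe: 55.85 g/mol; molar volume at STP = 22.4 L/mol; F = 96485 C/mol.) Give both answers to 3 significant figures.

0.971 g Fe; 0.390 L Cl₂

Q = 0.595 × 5640 = 3356 C; n(e⁻) = 3356 / 96485 = 0.03478 mol
Cathode: Fe²⁺ + 2e⁻ → Fe → n(Fe) = 0.03478/2 = 0.01739 mol → 0.971 g
Anode: 2Cl⁻ → Cl₂ + 2e⁻ → n(Cl₂) = 0.03478/2 = 0.01739 mol → 0.390 L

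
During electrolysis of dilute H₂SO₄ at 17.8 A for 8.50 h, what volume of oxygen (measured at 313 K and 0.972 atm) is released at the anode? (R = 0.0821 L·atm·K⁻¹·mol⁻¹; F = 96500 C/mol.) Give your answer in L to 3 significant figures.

37.3 L

Q = It = 17.8 × 30600 = 5.447×10^5 C
n(e⁻) = Q/F = 5.447×10^5/96500 = 5.645 mol
2H₂O → O₂ + 4H⁺ + 4e⁻, so n(O₂) = 5.645 / 4 = 1.411 mol
V = nRT/P = 1.411 × 0.0821 × 313 / 0.972 = 37.30 L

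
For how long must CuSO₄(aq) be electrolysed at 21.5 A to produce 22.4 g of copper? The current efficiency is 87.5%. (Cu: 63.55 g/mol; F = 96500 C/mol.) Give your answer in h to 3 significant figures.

n(Cu) = 22.4 / 63.55 = 0.3525 mol
Cu²⁺ + 2e⁻ → Cu, so n(e⁻) = 2 × 0.3525 = 0.7050 mol
Q = 0.7050 × 96500 / 0.875 = 77750 C
t = Q / I = 77750 / 21.5 = 3616 s = 1.00 h

1.00 h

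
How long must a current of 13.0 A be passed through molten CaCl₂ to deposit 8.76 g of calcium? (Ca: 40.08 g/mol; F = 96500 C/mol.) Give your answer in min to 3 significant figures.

54.1 min

n(Ca) = 8.76 / 40.08 = 0.2186 mol
Ca²⁺ + 2e⁻ → Ca, so n(e⁻) = 2 × 0.2186 = 0.4372 mol
Q = 0.4372 × 96500 = 42190 C
t = Q / I = 42190 / 13.0 = 3245 s = 54.1 min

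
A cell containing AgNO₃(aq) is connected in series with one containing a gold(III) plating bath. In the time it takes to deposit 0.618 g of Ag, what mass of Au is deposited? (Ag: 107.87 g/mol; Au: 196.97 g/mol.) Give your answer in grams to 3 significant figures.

n(Ag) = 0.618 / 107.87 = 0.005729 mol
Ag⁺ + e⁻ → Ag, so n(e⁻) = 0.005729 mol
In series, the same 0.005729 mol of electrons flows through the second cell.
Au³⁺ + 3e⁻ → Au, so n(Au) = 0.005729 / 3 = 0.001910 mol
m(Au) = 0.001910 × 196.97 = 0.376 g

0.376 g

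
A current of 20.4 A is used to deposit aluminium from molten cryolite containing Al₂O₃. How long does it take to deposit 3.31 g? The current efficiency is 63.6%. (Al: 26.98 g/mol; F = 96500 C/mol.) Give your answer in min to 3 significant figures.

45.6 min

n(Al) = 3.31 / 26.98 = 0.1227 mol
Al³⁺ + 3e⁻ → Al, so n(e⁻) = 3 × 0.1227 = 0.3681 mol
Q = 0.3681 × 96500 / 0.636 = 55850 C
t = Q / I = 55850 / 20.4 = 2738 s = 45.6 min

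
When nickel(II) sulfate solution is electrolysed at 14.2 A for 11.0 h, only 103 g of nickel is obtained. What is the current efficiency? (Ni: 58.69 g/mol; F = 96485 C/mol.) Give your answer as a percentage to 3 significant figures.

Q = 14.2 × 39600 = 5.623×10^5 C
n(e⁻) = 5.623×10^5 / 96485 = 5.828 mol
Ni²⁺ + 2e⁻ → Ni, so theoretical n(Ni) = 2.914 mol → 171.0 g
Efficiency = 103 / 171.0 = 0.6023 = 60.2%

60.2%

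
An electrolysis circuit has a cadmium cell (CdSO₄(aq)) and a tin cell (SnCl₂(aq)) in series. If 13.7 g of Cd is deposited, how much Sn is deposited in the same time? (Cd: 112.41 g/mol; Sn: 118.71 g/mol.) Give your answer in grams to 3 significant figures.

n(Cd) = 13.7 / 112.41 = 0.1219 mol
Cd²⁺ + 2e⁻ → Cd, so n(e⁻) = 2 × 0.1219 = 0.2438 mol
Since the cells are in series, n(e⁻) in the Sn cell is also 0.2438 mol.
Sn²⁺ + 2e⁻ → Sn, so n(Sn) = 0.2438 / 2 = 0.1219 mol
m(Sn) = 0.1219 × 118.71 = 14.5 g

14.5 g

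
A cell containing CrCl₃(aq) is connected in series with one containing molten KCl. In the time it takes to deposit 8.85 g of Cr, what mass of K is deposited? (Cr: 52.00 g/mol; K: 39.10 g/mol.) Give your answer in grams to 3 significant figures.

n(Cr) = 8.85 / 52.00 = 0.1702 mol
Cr³⁺ + 3e⁻ → Cr, so n(e⁻) = 3 × 0.1702 = 0.5106 mol
Same current for the same time ⇒ same n(e⁻) = 0.5106 mol in both cells.
K⁺ + e⁻ → K, so n(K) = 0.5106 mol
m(K) = 0.5106 × 39.10 = 20.0 g

20.0 g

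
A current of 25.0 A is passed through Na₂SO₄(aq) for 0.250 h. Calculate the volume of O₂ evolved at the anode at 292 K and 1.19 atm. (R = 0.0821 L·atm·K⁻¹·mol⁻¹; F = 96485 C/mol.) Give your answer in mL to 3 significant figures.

1170 mL

Q = 25.0 A × 900 s = 22500 C
n(e⁻) = Q/F = 22500/96485 = 0.2332 mol
2H₂O → O₂ + 4H⁺ + 4e⁻, so n(O₂) = 0.2332 / 4 = 0.05830 mol
V = nRT/P = 0.05830 × 0.0821 × 292 / 1.19 = 1.174 L
= 1170 mL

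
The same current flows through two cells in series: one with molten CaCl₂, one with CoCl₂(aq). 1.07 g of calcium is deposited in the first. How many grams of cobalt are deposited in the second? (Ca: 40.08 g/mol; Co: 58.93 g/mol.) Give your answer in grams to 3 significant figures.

n(Ca) = 1.07 / 40.08 = 0.02670 mol
Ca²⁺ + 2e⁻ → Ca, so n(e⁻) = 2 × 0.02670 = 0.05340 mol
Since the cells are in series, n(e⁻) in the Co cell is also 0.05340 mol.
Co²⁺ + 2e⁻ → Co, so n(Co) = 0.05340 / 2 = 0.02670 mol
m(Co) = 0.02670 × 58.93 = 1.57 g

1.57 g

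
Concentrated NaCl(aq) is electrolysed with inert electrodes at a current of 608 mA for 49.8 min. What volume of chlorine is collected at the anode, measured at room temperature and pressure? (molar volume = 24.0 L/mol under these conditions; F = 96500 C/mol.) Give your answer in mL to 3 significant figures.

226 mL

Charge passed = 0.608 × 2988 = 1817 C
Moles of electrons = 1817 / 96500 = 0.01883 mol
2Cl⁻ → Cl₂ + 2e⁻, so n(Cl₂) = 0.01883 / 2 = 0.009415 mol
V = 0.009415 × 24.0 = 0.2260 L
= 226 mL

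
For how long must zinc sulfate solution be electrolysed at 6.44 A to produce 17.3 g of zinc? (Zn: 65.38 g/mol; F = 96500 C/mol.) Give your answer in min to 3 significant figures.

n(Zn) = 17.3 / 65.38 = 0.2646 mol
Zn²⁺ + 2e⁻ → Zn, so n(e⁻) = 2 × 0.2646 = 0.5292 mol
Q = 0.5292 × 96500 = 51070 C
t = Q / I = 51070 / 6.44 = 7930 s = 132 min

132 min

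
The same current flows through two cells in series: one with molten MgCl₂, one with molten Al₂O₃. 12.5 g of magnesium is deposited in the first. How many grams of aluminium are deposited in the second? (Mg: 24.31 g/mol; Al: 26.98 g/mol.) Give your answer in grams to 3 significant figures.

9.25 g

n(Mg) = 12.5 / 24.31 = 0.5142 mol
Mg²⁺ + 2e⁻ → Mg, so n(e⁻) = 2 × 0.5142 = 1.028 mol
Same current for the same time ⇒ same n(e⁻) = 1.028 mol in both cells.
Al³⁺ + 3e⁻ → Al, so n(Al) = 1.028 / 3 = 0.3427 mol
m(Al) = 0.3427 × 26.98 = 9.25 g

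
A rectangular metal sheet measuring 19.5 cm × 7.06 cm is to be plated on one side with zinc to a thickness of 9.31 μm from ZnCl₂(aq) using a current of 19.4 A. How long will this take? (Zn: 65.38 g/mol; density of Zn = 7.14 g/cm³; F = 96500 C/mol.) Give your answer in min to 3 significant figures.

2.32 min

Plated area = 19.5 × 7.06 = 137.7 cm²
Volume = 137.7 × 9.31×10⁻⁴ cm = 0.1282 cm³
m(Zn) = 0.1282 × 7.14 = 0.9153 g
n(Zn) = 0.9153 / 65.38 = 0.01400 mol; n(e⁻) = 2 × 0.01400 = 0.02800 mol
Q = 0.02800 × 96500 = 2702 C
t = 2702 / 19.4 = 139.3 s = 2.32 min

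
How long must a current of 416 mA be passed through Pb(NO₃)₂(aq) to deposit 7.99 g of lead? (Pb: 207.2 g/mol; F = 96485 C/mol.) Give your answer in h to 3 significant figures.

4.97 h

n(Pb) = 7.99 / 207.2 = 0.03856 mol
Pb²⁺ + 2e⁻ → Pb, so n(e⁻) = 2 × 0.03856 = 0.07712 mol
Q = 0.07712 × 96485 = 7441 C
t = Q / I = 7441 / 0.416 = 17890 s = 4.97 h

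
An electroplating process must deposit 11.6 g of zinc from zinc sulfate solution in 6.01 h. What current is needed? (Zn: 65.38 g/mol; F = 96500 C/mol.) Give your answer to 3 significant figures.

1.58 A

n(Zn) = 11.6 / 65.38 = 0.1774 mol
Zn²⁺ + 2e⁻ → Zn, so n(e⁻) = 2 × 0.1774 = 0.3548 mol
Q = 0.3548 × 96500 = 34240 C
I = Q / t = 34240 / 21636 s = 1.58 A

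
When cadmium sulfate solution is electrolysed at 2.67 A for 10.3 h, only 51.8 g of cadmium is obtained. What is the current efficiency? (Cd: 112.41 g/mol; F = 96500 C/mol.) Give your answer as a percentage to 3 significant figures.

Q = 2.67 × 37080 = 99000 C
n(e⁻) = 99000 / 96500 = 1.026 mol
Cd²⁺ + 2e⁻ → Cd, so theoretical n(Cd) = 0.5130 mol → 57.67 g
Efficiency = 51.8 / 57.67 = 0.8982 = 89.8%

89.8%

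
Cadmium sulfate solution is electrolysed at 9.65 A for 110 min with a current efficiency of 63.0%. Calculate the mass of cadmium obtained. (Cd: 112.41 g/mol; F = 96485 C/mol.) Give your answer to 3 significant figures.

23.4 g

Q = 9.65 × 6600 = 63690 C
n(e⁻) = 63690 / 96485 = 0.6601 mol
Cd²⁺ + 2e⁻ → Cd, so theoretical m(Cd) = 0.3301 × 112.41 = 37.11 g
Actual mass = 63.0% × 37.11 = 23.4 g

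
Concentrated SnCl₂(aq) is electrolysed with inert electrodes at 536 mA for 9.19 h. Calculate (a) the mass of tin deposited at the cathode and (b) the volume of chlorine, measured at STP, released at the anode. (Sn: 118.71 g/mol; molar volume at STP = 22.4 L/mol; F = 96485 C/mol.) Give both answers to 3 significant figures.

10.9 g Sn; 2.06 L Cl₂

Q = 0.536 × 33084 = 17730 C; n(e⁻) = 17730 / 96485 = 0.1838 mol
Cathode: Sn²⁺ + 2e⁻ → Sn → n(Sn) = 0.1838/2 = 0.09190 mol → 10.9 g
Anode: 2Cl⁻ → Cl₂ + 2e⁻ → n(Cl₂) = 0.1838/2 = 0.09190 mol → 2.06 L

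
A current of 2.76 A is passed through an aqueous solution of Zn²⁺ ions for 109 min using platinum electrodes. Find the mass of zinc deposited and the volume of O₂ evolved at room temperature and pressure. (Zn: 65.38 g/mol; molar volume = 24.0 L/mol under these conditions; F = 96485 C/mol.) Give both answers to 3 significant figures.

Q = 2.76 × 6540 = 18050 C; n(e⁻) = 18050 / 96485 = 0.1871 mol
Cathode: Zn²⁺ + 2e⁻ → Zn → n(Zn) = 0.1871/2 = 0.09355 mol → 6.12 g
Anode: 2H₂O → O₂ + 4H⁺ + 4e⁻ → n(O₂) = 0.1871/4 = 0.04678 mol → 1.12 L

6.12 g Zn; 1.12 L O₂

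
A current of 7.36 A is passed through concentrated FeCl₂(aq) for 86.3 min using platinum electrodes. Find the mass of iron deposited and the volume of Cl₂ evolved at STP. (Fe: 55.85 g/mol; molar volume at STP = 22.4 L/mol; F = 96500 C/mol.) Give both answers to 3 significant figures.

Q = 7.36 × 5178 = 38110 C; n(e⁻) = 38110 / 96500 = 0.3949 mol
Cathode: Fe²⁺ + 2e⁻ → Fe → n(Fe) = 0.3949/2 = 0.1975 mol → 11.0 g
Anode: 2Cl⁻ → Cl₂ + 2e⁻ → n(Cl₂) = 0.3949/2 = 0.1975 mol → 4.42 L

11.0 g Fe; 4.42 L Cl₂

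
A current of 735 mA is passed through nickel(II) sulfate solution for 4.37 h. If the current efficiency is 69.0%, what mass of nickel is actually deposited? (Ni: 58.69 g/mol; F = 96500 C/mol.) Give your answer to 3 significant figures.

Q = 0.735 × 15732 = 11560 C
n(e⁻) = 11560 / 96500 = 0.1198 mol
Ni²⁺ + 2e⁻ → Ni, so theoretical m(Ni) = 0.05990 × 58.69 = 3.516 g
Actual mass = 69.0% × 3.516 = 2.43 g

2.43 g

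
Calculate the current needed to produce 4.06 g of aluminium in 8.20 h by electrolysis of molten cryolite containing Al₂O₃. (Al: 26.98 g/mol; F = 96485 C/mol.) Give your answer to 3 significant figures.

n(Al) = 4.06 / 26.98 = 0.1505 mol
Al³⁺ + 3e⁻ → Al, so n(e⁻) = 3 × 0.1505 = 0.4515 mol
Q = 0.4515 × 96485 = 43560 C
I = Q / t = 43560 / 29520 s = 1.48 A

1.48 A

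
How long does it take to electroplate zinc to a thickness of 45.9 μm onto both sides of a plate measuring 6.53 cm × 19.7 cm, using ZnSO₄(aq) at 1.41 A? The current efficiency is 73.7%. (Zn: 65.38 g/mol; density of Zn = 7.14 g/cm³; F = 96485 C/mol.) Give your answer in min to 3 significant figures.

399 min

Plated area = 2 × 6.53 × 19.7 = 257.3 cm²
Volume = 257.3 × 45.9×10⁻⁴ cm = 1.181 cm³
m(Zn) = 1.181 × 7.14 = 8.432 g
n(Zn) = 8.432 / 65.38 = 0.1290 mol; n(e⁻) = 2 × 0.1290 = 0.2580 mol
Q = 0.2580 × 96485 / 0.737 = 33780 C
t = 33780 / 1.41 = 23960 s = 399 min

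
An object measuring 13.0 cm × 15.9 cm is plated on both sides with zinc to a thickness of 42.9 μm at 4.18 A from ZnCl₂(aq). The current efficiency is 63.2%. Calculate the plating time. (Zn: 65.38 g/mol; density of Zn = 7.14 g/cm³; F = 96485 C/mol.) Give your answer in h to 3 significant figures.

3.93 h

Plated area = 2 × 13.0 × 15.9 = 413.4 cm²
Volume = 413.4 × 42.9×10⁻⁴ cm = 1.773 cm³
m(Zn) = 1.773 × 7.14 = 12.66 g
n(Zn) = 12.66 / 65.38 = 0.1936 mol; n(e⁻) = 2 × 0.1936 = 0.3872 mol
Q = 0.3872 × 96485 / 0.632 = 59110 C
t = 59110 / 4.18 = 14140 s = 3.93 h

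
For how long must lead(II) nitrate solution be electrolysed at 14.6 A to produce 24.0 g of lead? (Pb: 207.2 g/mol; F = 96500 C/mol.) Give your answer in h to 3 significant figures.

0.425 h

n(Pb) = 24.0 / 207.2 = 0.1158 mol
Pb²⁺ + 2e⁻ → Pb, so n(e⁻) = 2 × 0.1158 = 0.2316 mol
Q = 0.2316 × 96500 = 22350 C
t = Q / I = 22350 / 14.6 = 1531 s = 0.425 h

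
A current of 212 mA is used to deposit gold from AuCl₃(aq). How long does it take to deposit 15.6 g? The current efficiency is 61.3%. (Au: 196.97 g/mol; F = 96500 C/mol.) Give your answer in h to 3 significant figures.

49.0 h

n(Au) = 15.6 / 196.97 = 0.07920 mol
Au³⁺ + 3e⁻ → Au, so n(e⁻) = 3 × 0.07920 = 0.2376 mol
Q = 0.2376 × 96500 / 0.613 = 37400 C
t = Q / I = 37400 / 0.212 = 1.764×10^5 s = 49.0 h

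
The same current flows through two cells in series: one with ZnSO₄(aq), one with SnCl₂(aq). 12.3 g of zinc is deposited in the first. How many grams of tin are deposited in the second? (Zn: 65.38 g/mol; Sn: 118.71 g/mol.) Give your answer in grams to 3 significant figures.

22.3 g

n(Zn) = 12.3 / 65.38 = 0.1881 mol
Zn²⁺ + 2e⁻ → Zn, so n(e⁻) = 2 × 0.1881 = 0.3762 mol
Same current for the same time ⇒ same n(e⁻) = 0.3762 mol in both cells.
Sn²⁺ + 2e⁻ → Sn, so n(Sn) = 0.3762 / 2 = 0.1881 mol
m(Sn) = 0.1881 × 118.71 = 22.3 g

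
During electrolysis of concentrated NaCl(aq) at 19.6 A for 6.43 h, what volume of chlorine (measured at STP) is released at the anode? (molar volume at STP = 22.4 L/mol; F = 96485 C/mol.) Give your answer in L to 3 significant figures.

52.7 L

Charge passed = 19.6 × 23148 = 4.537×10^5 C
Moles of electrons = 4.537×10^5 / 96485 = 4.702 mol
2Cl⁻ → Cl₂ + 2e⁻, so n(Cl₂) = 4.702 / 2 = 2.351 mol
V = 2.351 × 22.4 = 52.66 L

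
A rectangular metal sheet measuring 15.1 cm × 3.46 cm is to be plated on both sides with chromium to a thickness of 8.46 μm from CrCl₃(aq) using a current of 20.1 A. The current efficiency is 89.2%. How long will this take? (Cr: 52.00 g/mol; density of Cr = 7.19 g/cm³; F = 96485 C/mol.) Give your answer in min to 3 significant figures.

3.29 min

Plated area = 2 × 15.1 × 3.46 = 104.5 cm²
Volume = 104.5 × 8.46×10⁻⁴ cm = 0.08841 cm³
m(Cr) = 0.08841 × 7.19 = 0.6357 g
n(Cr) = 0.6357 / 52.00 = 0.01223 mol; n(e⁻) = 3 × 0.01223 = 0.03669 mol
Q = 0.03669 × 96485 / 0.892 = 3969 C
t = 3969 / 20.1 = 197.5 s = 3.29 min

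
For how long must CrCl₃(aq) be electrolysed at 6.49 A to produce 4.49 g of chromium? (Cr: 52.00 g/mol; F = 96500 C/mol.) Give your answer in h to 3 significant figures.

1.07 h

n(Cr) = 4.49 / 52.00 = 0.08635 mol
Cr³⁺ + 3e⁻ → Cr, so n(e⁻) = 3 × 0.08635 = 0.2591 mol
Q = 0.2591 × 96500 = 25000 C
t = Q / I = 25000 / 6.49 = 3852 s = 1.07 h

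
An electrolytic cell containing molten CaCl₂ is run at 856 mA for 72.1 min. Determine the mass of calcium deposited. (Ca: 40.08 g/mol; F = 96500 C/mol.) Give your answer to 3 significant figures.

Q = 0.856 A × 4326 s = 3703 C
n(e⁻) = Q/F = 3703/96500 = 0.03837 mol
Ca²⁺ + 2e⁻ → Ca, so n(Ca) = 0.03837 / 2 = 0.01919 mol
m = 0.01919 × 40.08 = 0.769 g

0.769 g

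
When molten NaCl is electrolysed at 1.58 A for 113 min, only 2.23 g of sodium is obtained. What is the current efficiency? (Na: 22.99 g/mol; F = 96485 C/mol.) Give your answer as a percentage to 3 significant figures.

Q = 1.58 × 6780 = 10710 C
n(e⁻) = 10710 / 96485 = 0.1110 mol
Na⁺ + e⁻ → Na, so theoretical n(Na) = 0.1110 mol → 2.552 g
Efficiency = 2.23 / 2.552 = 0.8738 = 87.4%

87.4%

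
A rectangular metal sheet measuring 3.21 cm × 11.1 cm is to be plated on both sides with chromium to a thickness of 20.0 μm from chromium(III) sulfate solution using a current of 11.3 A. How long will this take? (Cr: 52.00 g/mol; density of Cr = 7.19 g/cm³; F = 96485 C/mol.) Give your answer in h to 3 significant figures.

0.140 h

Plated area = 2 × 3.21 × 11.1 = 71.26 cm²
Volume = 71.26 × 20.0×10⁻⁴ cm = 0.1425 cm³
m(Cr) = 0.1425 × 7.19 = 1.025 g
n(Cr) = 1.025 / 52.00 = 0.01971 mol; n(e⁻) = 3 × 0.01971 = 0.05913 mol
Q = 0.05913 × 96485 = 5705 C
t = 5705 / 11.3 = 504.9 s = 0.140 h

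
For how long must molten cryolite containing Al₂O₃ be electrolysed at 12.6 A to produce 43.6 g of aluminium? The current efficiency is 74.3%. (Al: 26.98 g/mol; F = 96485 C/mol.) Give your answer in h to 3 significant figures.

13.9 h

n(Al) = 43.6 / 26.98 = 1.616 mol
Al³⁺ + 3e⁻ → Al, so n(e⁻) = 3 × 1.616 = 4.848 mol
Q = 4.848 × 96485 / 0.743 = 6.296×10^5 C
t = Q / I = 6.296×10^5 / 12.6 = 49970 s = 13.9 h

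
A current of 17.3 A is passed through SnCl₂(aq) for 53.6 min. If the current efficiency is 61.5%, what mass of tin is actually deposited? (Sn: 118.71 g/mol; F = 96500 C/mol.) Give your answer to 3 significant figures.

21.0 g

Q = 17.3 × 3216 = 55640 C
n(e⁻) = 55640 / 96500 = 0.5766 mol
Sn²⁺ + 2e⁻ → Sn, so theoretical m(Sn) = 0.2883 × 118.71 = 34.22 g
Actual mass = 61.5% × 34.22 = 21.0 g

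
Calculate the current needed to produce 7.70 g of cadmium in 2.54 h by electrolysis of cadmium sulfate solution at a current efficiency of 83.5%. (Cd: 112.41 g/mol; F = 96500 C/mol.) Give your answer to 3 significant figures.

1.73 A

n(Cd) = 7.70 / 112.41 = 0.06850 mol
Cd²⁺ + 2e⁻ → Cd, so n(e⁻) = 2 × 0.06850 = 0.1370 mol
Q = 0.1370 × 96500 / 0.835 = 15830 C
I = Q / t = 15830 / 9144 s = 1.73 A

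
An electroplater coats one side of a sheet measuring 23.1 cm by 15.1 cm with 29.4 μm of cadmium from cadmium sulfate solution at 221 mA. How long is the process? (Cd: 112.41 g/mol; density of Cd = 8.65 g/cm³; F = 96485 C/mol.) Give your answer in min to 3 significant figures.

1150 min

Plated area = 23.1 × 15.1 = 348.8 cm²
Volume = 348.8 × 29.4×10⁻⁴ cm = 1.025 cm³
m(Cd) = 1.025 × 8.65 = 8.866 g
n(Cd) = 8.866 / 112.41 = 0.07887 mol; n(e⁻) = 2 × 0.07887 = 0.1577 mol
Q = 0.1577 × 96485 = 15220 C
t = 15220 / 0.221 = 68870 s = 1150 min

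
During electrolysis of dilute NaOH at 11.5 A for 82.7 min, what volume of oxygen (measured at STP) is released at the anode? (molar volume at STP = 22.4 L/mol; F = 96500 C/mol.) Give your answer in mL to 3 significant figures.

Q = 11.5 A × 4962 s = 57060 C
n(e⁻) = 57060 / 96500 = 0.5913 mol
2H₂O → O₂ + 4H⁺ + 4e⁻, so n(O₂) = 0.5913 / 4 = 0.1478 mol
V = 0.1478 × 22.4 = 3.311 L
= 3310 mL

3310 mL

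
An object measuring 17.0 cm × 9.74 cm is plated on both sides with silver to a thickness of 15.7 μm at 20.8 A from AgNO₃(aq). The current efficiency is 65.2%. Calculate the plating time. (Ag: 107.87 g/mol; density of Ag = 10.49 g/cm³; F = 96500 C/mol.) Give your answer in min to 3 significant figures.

6.00 min

Plated area = 2 × 17.0 × 9.74 = 331.2 cm²
Volume = 331.2 × 15.7×10⁻⁴ cm = 0.5200 cm³
m(Ag) = 0.5200 × 10.49 = 5.455 g
n(Ag) = 5.455 / 107.87 = 0.05057 mol; n(e⁻) = 0.05057 mol
Q = 0.05057 × 96500 / 0.652 = 7485 C
t = 7485 / 20.8 = 359.9 s = 6.00 min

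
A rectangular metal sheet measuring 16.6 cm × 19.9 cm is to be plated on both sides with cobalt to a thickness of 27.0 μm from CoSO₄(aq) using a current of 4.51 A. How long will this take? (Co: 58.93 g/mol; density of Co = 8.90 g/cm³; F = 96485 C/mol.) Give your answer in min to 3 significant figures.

Plated area = 2 × 16.6 × 19.9 = 660.7 cm²
Volume = 660.7 × 27.0×10⁻⁴ cm = 1.784 cm³
m(Co) = 1.784 × 8.90 = 15.88 g
n(Co) = 15.88 / 58.93 = 0.2695 mol; n(e⁻) = 2 × 0.2695 = 0.5390 mol
Q = 0.5390 × 96485 = 52010 C
t = 52010 / 4.51 = 11530 s = 192 min

192 min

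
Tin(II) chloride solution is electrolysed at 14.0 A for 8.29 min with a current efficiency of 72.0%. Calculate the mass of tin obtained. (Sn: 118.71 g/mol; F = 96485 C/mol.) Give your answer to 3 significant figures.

Q = 14.0 × 497.4 = 6964 C
n(e⁻) = 6964 / 96485 = 0.07218 mol
Sn²⁺ + 2e⁻ → Sn, so theoretical m(Sn) = 0.03609 × 118.71 = 4.284 g
Actual mass = 72.0% × 4.284 = 3.08 g

3.08 g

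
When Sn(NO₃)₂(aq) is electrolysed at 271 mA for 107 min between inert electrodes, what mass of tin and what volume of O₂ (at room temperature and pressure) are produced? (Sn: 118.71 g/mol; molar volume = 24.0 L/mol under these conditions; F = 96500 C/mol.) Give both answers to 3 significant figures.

1.07 g Sn; 0.108 L O₂

Q = 0.271 × 6420 = 1740 C; n(e⁻) = 1740 / 96500 = 0.01803 mol
Cathode: Sn²⁺ + 2e⁻ → Sn → n(Sn) = 0.01803/2 = 0.009015 mol → 1.07 g
Anode: 2H₂O → O₂ + 4H⁺ + 4e⁻ → n(O₂) = 0.01803/4 = 0.004508 mol → 0.108 L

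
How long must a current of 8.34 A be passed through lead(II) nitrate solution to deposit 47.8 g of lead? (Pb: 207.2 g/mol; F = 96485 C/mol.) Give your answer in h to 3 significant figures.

n(Pb) = 47.8 / 207.2 = 0.2307 mol
Pb²⁺ + 2e⁻ → Pb, so n(e⁻) = 2 × 0.2307 = 0.4614 mol
Q = 0.4614 × 96485 = 44520 C
t = Q / I = 44520 / 8.34 = 5338 s = 1.48 h

1.48 h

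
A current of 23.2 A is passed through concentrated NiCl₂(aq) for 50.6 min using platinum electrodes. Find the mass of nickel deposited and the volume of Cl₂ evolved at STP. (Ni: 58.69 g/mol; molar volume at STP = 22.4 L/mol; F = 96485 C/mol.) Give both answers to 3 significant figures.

21.4 g Ni; 8.18 L Cl₂

Q = 23.2 × 3036 = 70440 C; n(e⁻) = 70440 / 96485 = 0.7301 mol
Cathode: Ni²⁺ + 2e⁻ → Ni → n(Ni) = 0.7301/2 = 0.3651 mol → 21.4 g
Anode: 2Cl⁻ → Cl₂ + 2e⁻ → n(Cl₂) = 0.7301/2 = 0.3651 mol → 8.18 L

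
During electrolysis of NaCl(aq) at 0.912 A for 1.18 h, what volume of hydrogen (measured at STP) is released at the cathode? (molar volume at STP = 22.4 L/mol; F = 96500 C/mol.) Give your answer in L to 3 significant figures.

0.450 L

Q = It = 0.912 × 4248 = 3874 C
n(e⁻) = Q/F = 3874/96500 = 0.04015 mol
2H⁺ + 2e⁻ → H₂, so n(H₂) = 0.04015 / 2 = 0.02008 mol
V = 0.02008 × 22.4 = 0.4498 L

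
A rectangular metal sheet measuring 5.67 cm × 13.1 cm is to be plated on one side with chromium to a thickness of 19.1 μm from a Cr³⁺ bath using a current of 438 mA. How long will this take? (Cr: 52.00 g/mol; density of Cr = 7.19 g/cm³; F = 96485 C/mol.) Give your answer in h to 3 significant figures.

3.60 h

Plated area = 5.67 × 13.1 = 74.28 cm²
Volume = 74.28 × 19.1×10⁻⁴ cm = 0.1419 cm³
m(Cr) = 0.1419 × 7.19 = 1.020 g
n(Cr) = 1.020 / 52.00 = 0.01962 mol; n(e⁻) = 3 × 0.01962 = 0.05886 mol
Q = 0.05886 × 96485 = 5679 C
t = 5679 / 0.438 = 12970 s = 3.60 h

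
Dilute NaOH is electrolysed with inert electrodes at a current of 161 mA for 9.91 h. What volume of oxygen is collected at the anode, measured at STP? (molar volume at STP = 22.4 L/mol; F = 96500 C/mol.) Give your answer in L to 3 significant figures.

0.333 L

Charge passed = 0.161 × 35676 = 5744 C
n(e⁻) = Q/F = 5744/96500 = 0.05952 mol
2H₂O → O₂ + 4H⁺ + 4e⁻, so n(O₂) = 0.05952 / 4 = 0.01488 mol
V = 0.01488 × 22.4 = 0.3333 L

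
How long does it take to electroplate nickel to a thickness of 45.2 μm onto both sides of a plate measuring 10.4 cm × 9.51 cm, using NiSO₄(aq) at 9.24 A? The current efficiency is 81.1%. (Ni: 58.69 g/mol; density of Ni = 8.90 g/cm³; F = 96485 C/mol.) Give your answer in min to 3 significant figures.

58.2 min

Plated area = 2 × 10.4 × 9.51 = 197.8 cm²
Volume = 197.8 × 45.2×10⁻⁴ cm = 0.8941 cm³
m(Ni) = 0.8941 × 8.90 = 7.957 g
n(Ni) = 7.957 / 58.69 = 0.1356 mol; n(e⁻) = 2 × 0.1356 = 0.2712 mol
Q = 0.2712 × 96485 / 0.811 = 32260 C
t = 32260 / 9.24 = 3491 s = 58.2 min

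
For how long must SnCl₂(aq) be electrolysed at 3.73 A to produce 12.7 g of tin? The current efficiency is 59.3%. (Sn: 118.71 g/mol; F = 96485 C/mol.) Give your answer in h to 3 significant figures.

2.59 h

n(Sn) = 12.7 / 118.71 = 0.1070 mol
Sn²⁺ + 2e⁻ → Sn, so n(e⁻) = 2 × 0.1070 = 0.2140 mol
Q = 0.2140 × 96485 / 0.593 = 34820 C
t = Q / I = 34820 / 3.73 = 9335 s = 2.59 h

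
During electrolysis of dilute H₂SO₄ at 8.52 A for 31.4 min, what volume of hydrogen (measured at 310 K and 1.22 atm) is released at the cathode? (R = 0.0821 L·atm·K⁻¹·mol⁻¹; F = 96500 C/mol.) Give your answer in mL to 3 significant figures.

Charge passed = 8.52 × 1884 = 16050 C
n(e⁻) = Q/F = 16050/96500 = 0.1663 mol
2H⁺ + 2e⁻ → H₂, so n(H₂) = 0.1663 / 2 = 0.08315 mol
V = nRT/P = 0.08315 × 0.0821 × 310 / 1.22 = 1.735 L
= 1740 mL

1740 mL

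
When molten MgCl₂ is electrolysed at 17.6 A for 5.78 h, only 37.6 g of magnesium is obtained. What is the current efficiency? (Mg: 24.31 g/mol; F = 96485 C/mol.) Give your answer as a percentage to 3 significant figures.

Q = 17.6 × 20808 = 3.662×10^5 C
n(e⁻) = 3.662×10^5 / 96485 = 3.795 mol
Mg²⁺ + 2e⁻ → Mg, so theoretical n(Mg) = 1.898 mol → 46.14 g
Efficiency = 37.6 / 46.14 = 0.8149 = 81.5%

81.5%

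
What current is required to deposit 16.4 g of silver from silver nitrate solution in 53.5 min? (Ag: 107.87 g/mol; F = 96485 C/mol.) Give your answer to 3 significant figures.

n(Ag) = 16.4 / 107.87 = 0.1520 mol
Ag⁺ + e⁻ → Ag, so n(e⁻) = 0.1520 mol
Q = 0.1520 × 96485 = 14670 C
I = Q / t = 14670 / 3210 s = 4.57 A

4.57 A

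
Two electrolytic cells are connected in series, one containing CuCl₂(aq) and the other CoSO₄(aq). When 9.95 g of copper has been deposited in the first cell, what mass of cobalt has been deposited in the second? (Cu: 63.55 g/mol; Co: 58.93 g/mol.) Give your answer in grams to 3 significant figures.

n(Cu) = 9.95 / 63.55 = 0.1566 mol
Cu²⁺ + 2e⁻ → Cu, so n(e⁻) = 2 × 0.1566 = 0.3132 mol
Same current for the same time ⇒ same n(e⁻) = 0.3132 mol in both cells.
Co²⁺ + 2e⁻ → Co, so n(Co) = 0.3132 / 2 = 0.1566 mol
m(Co) = 0.1566 × 58.93 = 9.23 g

9.23 g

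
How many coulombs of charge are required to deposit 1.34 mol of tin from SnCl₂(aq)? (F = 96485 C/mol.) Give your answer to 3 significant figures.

Sn²⁺ + 2e⁻ → Sn, so n(e⁻) = 2 × 1.34 = 2.680 mol
Q = 2.680 × 96485 = 2.586×10^5 C

2.59×10^5 C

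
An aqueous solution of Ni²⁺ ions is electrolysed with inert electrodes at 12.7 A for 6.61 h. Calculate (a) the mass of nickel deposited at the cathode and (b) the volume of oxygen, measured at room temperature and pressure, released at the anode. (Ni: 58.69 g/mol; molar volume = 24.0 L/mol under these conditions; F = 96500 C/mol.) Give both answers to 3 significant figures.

91.9 g Ni; 18.8 L O₂

Q = 12.7 × 23796 = 3.022×10^5 C; n(e⁻) = 3.022×10^5 / 96500 = 3.132 mol
Cathode: Ni²⁺ + 2e⁻ → Ni → n(Ni) = 3.132/2 = 1.566 mol → 91.9 g
Anode: 2H₂O → O₂ + 4H⁺ + 4e⁻ → n(O₂) = 3.132/4 = 0.7830 mol → 18.8 L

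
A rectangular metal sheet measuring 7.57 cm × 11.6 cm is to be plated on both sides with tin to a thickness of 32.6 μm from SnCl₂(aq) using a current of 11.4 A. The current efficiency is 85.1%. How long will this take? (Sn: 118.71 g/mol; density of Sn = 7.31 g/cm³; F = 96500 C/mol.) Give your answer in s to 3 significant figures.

Plated area = 2 × 7.57 × 11.6 = 175.6 cm²
Volume = 175.6 × 32.6×10⁻⁴ cm = 0.5725 cm³
m(Sn) = 0.5725 × 7.31 = 4.185 g
n(Sn) = 4.185 / 118.71 = 0.03525 mol; n(e⁻) = 2 × 0.03525 = 0.07050 mol
Q = 0.07050 × 96500 / 0.851 = 7994 C
t = 7994 / 11.4 = 701.2 s

701 s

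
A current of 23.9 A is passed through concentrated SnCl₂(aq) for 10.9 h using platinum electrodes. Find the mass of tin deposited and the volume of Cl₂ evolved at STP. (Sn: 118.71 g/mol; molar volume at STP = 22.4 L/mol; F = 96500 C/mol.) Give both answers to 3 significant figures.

Q = 23.9 × 39240 = 9.378×10^5 C; n(e⁻) = 9.378×10^5 / 96500 = 9.718 mol
Cathode: Sn²⁺ + 2e⁻ → Sn → n(Sn) = 9.718/2 = 4.859 mol → 577 g
Anode: 2Cl⁻ → Cl₂ + 2e⁻ → n(Cl₂) = 9.718/2 = 4.859 mol → 109 L

577 g Sn; 109 L Cl₂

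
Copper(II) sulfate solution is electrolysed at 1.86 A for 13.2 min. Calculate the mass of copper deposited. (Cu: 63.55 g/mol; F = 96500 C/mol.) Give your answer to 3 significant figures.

Q = It = 1.86 × 792 = 1473 C
Moles of electrons = 1473 / 96500 = 0.01526 mol
Cu²⁺ + 2e⁻ → Cu, so n(Cu) = 0.01526 / 2 = 0.007630 mol
m = 0.007630 × 63.55 = 0.485 g

0.485 g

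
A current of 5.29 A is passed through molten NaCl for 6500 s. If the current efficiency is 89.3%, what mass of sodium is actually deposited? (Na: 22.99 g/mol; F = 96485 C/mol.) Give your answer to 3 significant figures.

Q = 5.29 × 6500 = 34390 C
n(e⁻) = 34390 / 96485 = 0.3564 mol
Na⁺ + e⁻ → Na, so theoretical m(Na) = 0.3564 × 22.99 = 8.194 g
Actual mass = 89.3% × 8.194 = 7.32 g

7.32 g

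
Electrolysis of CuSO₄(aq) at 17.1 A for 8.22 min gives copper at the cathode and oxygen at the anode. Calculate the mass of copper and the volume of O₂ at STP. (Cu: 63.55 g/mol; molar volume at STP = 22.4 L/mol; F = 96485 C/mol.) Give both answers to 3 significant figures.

2.78 g Cu; 0.489 L O₂

Q = 17.1 × 493.2 = 8434 C; n(e⁻) = 8434 / 96485 = 0.08741 mol
Cathode: Cu²⁺ + 2e⁻ → Cu → n(Cu) = 0.08741/2 = 0.04371 mol → 2.78 g
Anode: 2H₂O → O₂ + 4H⁺ + 4e⁻ → n(O₂) = 0.08741/4 = 0.02185 mol → 0.489 L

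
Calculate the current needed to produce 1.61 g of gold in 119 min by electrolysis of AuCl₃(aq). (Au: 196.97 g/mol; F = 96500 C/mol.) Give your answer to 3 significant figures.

n(Au) = 1.61 / 196.97 = 0.008174 mol
Au³⁺ + 3e⁻ → Au, so n(e⁻) = 3 × 0.008174 = 0.02452 mol
Q = 0.02452 × 96500 = 2366 C
I = Q / t = 2366 / 7140 s = 0.331 A

0.331 A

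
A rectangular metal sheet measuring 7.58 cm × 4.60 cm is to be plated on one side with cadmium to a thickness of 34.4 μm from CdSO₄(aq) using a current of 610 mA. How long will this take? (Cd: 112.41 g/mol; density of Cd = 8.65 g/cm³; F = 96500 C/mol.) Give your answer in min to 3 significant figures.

48.7 min

Plated area = 7.58 × 4.60 = 34.87 cm²
Volume = 34.87 × 34.4×10⁻⁴ cm = 0.1200 cm³
m(Cd) = 0.1200 × 8.65 = 1.038 g
n(Cd) = 1.038 / 112.41 = 0.009234 mol; n(e⁻) = 2 × 0.009234 = 0.01847 mol
Q = 0.01847 × 96500 = 1782 C
t = 1782 / 0.610 = 2921 s = 48.7 min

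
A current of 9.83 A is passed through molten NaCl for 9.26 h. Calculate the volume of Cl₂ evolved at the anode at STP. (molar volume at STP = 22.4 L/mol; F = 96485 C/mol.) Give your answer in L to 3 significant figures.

38.0 L

Q = 9.83 A × 33336 s = 3.277×10^5 C
n(e⁻) = Q/F = 3.277×10^5/96485 = 3.396 mol
2Cl⁻ → Cl₂ + 2e⁻, so n(Cl₂) = 3.396 / 2 = 1.698 mol
V = 1.698 × 22.4 = 38.04 L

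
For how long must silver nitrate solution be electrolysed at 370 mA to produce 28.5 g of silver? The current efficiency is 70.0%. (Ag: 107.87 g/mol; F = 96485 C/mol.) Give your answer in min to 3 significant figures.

n(Ag) = 28.5 / 107.87 = 0.2642 mol
Ag⁺ + e⁻ → Ag, so n(e⁻) = 0.2642 mol
Q = 0.2642 × 96485 / 0.700 = 36420 C
t = Q / I = 36420 / 0.370 = 98430 s = 1640 min

1640 min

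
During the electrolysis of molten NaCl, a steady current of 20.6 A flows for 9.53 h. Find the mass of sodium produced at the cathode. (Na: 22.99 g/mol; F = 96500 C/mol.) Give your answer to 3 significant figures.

168 g

Charge passed = 20.6 × 34308 = 7.067×10^5 C
n(e⁻) = Q/F = 7.067×10^5/96500 = 7.323 mol
Na⁺ + e⁻ → Na, so n(Na) = 7.323 mol
m = 7.323 × 22.99 = 168 g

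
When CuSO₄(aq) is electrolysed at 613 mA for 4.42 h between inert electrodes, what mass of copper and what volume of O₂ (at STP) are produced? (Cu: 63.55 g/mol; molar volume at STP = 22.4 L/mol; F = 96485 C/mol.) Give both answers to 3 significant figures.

3.21 g Cu; 0.566 L O₂

Q = 0.613 × 15912 = 9754 C; n(e⁻) = 9754 / 96485 = 0.1011 mol
Cathode: Cu²⁺ + 2e⁻ → Cu → n(Cu) = 0.1011/2 = 0.05055 mol → 3.21 g
Anode: 2H₂O → O₂ + 4H⁺ + 4e⁻ → n(O₂) = 0.1011/4 = 0.02528 mol → 0.566 L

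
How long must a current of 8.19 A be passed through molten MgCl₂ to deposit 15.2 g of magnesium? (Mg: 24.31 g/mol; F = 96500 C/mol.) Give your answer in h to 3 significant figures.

n(Mg) = 15.2 / 24.31 = 0.6253 mol
Mg²⁺ + 2e⁻ → Mg, so n(e⁻) = 2 × 0.6253 = 1.251 mol
Q = 1.251 × 96500 = 1.207×10^5 C
t = Q / I = 1.207×10^5 / 8.19 = 14740 s = 4.09 h

4.09 h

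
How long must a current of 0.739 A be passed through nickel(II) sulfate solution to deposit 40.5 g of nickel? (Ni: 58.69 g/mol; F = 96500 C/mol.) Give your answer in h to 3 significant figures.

50.1 h

n(Ni) = 40.5 / 58.69 = 0.6901 mol
Ni²⁺ + 2e⁻ → Ni, so n(e⁻) = 2 × 0.6901 = 1.380 mol
Q = 1.380 × 96500 = 1.332×10^5 C
t = Q / I = 1.332×10^5 / 0.739 = 1.802×10^5 s = 50.1 h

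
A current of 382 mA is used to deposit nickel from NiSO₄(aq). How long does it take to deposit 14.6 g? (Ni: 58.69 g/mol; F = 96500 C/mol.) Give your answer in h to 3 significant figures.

n(Ni) = 14.6 / 58.69 = 0.2488 mol
Ni²⁺ + 2e⁻ → Ni, so n(e⁻) = 2 × 0.2488 = 0.4976 mol
Q = 0.4976 × 96500 = 48020 C
t = Q / I = 48020 / 0.382 = 1.257×10^5 s = 34.9 h

34.9 h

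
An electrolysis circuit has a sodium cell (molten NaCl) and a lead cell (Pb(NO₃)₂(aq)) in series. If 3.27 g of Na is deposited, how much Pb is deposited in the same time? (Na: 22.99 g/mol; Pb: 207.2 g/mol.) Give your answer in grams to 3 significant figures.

n(Na) = 3.27 / 22.99 = 0.1422 mol
Na⁺ + e⁻ → Na, so n(e⁻) = 0.1422 mol
The cells are in series, so the same charge (and hence the same n(e⁻) = 0.1422 mol) passes through both.
Pb²⁺ + 2e⁻ → Pb, so n(Pb) = 0.1422 / 2 = 0.07110 mol
m(Pb) = 0.07110 × 207.2 = 14.7 g

14.7 g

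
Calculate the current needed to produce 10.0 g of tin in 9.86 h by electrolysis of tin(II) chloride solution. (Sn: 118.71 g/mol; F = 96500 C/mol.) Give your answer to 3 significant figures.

n(Sn) = 10.0 / 118.71 = 0.08424 mol
Sn²⁺ + 2e⁻ → Sn, so n(e⁻) = 2 × 0.08424 = 0.1685 mol
Q = 0.1685 × 96500 = 16260 C
I = Q / t = 16260 / 35496 s = 0.458 A

0.458 A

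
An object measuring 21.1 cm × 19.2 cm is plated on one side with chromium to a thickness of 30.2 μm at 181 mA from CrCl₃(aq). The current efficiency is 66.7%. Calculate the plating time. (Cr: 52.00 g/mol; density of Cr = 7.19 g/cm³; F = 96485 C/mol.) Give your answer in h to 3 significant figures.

Plated area = 21.1 × 19.2 = 405.1 cm²
Volume = 405.1 × 30.2×10⁻⁴ cm = 1.223 cm³
m(Cr) = 1.223 × 7.19 = 8.793 g
n(Cr) = 8.793 / 52.00 = 0.1691 mol; n(e⁻) = 3 × 0.1691 = 0.5073 mol
Q = 0.5073 × 96485 / 0.667 = 73380 C
t = 73380 / 0.181 = 4.054×10^5 s = 113 h

113 h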